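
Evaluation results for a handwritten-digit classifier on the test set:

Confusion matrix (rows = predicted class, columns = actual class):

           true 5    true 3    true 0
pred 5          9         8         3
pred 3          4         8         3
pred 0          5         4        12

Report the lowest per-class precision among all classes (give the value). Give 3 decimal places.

Per-class precision (TP/(TP+FP)):
  5: TP=9, FP=8+3=11 → 9/20 = 0.4500
  3: TP=8, FP=4+3=7 → 8/15 = 0.5333
  0: TP=12, FP=5+4=9 → 12/21 = 0.5714
Lowest is class '5' with precision = 0.450.

0.450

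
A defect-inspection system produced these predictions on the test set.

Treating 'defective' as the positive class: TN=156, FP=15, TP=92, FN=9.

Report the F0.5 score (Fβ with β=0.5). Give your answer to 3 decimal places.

Fβ = (1+β²)·TP / ((1+β²)·TP + β²·FN + FP), with β²=1/4
= 1.25·92 / (1.25·92 + 0.25·9 + 15) = 0.870

0.870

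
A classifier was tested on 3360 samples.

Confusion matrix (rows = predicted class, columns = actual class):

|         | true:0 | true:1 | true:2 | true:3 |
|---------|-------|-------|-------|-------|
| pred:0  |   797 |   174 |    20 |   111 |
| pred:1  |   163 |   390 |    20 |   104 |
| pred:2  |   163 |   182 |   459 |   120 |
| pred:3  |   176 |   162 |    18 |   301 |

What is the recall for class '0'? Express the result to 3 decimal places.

0.614

Treat '0' as positive and all other classes as negative.
recall = TP/(TP+FN).
0: TP=797, FN=163+163+176=502 → 797/1299 = 0.6135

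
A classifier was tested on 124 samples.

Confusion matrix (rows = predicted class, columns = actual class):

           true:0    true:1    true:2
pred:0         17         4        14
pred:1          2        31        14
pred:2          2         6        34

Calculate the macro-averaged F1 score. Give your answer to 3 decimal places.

0.655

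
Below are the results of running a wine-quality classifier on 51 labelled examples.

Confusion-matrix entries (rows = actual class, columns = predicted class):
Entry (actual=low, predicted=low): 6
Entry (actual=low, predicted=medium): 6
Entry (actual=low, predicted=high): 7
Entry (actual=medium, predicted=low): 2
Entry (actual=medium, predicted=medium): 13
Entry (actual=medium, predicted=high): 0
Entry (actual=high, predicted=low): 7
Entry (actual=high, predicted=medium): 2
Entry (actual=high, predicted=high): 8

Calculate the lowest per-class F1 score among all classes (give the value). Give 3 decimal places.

Per-class F1 score (2·TP/(2·TP+FP+FN)):
  low: TP=6, FP=2+7=9, FN=6+7=13 → 12/34 = 0.3529
  medium: TP=13, FP=6+2=8, FN=2+0=2 → 26/36 = 0.7222
  high: TP=8, FP=7+0=7, FN=7+2=9 → 16/32 = 0.5000
Lowest is class 'low' with F1 score = 0.353.

0.353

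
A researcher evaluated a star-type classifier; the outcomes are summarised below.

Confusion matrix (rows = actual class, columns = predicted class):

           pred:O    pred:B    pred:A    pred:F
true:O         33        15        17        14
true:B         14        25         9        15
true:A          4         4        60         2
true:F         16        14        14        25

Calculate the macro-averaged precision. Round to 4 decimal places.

0.4925

Per-class precision (TP/(TP+FP)):
  O: TP=33, FP=14+4+16=34 → 33/67 = 0.49254
  B: TP=25, FP=15+4+14=33 → 25/58 = 0.43103
  A: TP=60, FP=17+9+14=40 → 60/100 = 0.60000
  F: TP=25, FP=14+15+2=31 → 25/56 = 0.44643
Macro-precision = mean = (0.49254 + 0.43103 + 0.60000 + 0.44643) / 4 = 0.4925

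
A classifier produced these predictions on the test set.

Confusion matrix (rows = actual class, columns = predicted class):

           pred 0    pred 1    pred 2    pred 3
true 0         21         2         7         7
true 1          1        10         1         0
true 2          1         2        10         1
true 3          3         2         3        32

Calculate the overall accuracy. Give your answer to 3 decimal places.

0.709

Accuracy = trace / total = (21+10+10+32=73) / 103 = 73/103 = 0.709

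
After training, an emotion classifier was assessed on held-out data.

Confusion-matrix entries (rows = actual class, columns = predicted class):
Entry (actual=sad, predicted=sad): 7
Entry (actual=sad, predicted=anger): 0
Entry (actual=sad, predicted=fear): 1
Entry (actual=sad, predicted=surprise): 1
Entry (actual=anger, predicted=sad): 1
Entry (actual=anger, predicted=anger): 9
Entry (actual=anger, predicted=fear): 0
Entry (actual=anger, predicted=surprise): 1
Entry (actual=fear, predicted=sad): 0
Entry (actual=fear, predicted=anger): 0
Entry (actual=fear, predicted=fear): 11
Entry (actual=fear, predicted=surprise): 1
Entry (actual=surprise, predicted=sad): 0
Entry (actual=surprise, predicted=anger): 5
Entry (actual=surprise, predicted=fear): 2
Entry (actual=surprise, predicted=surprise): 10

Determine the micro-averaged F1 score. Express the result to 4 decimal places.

0.7551

Micro-averaging pools counts across classes: ΣTP=37, ΣFP=12, ΣFN=12.
Micro-F1 score = 2·TP/(2·TP+FP+FN) on pooled counts = 0.7551 (equals overall accuracy in single-label multiclass).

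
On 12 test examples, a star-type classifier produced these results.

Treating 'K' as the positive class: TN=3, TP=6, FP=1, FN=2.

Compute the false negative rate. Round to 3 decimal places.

FNR = FN/(FN+TP) = 2/(2+6) = 0.250

0.250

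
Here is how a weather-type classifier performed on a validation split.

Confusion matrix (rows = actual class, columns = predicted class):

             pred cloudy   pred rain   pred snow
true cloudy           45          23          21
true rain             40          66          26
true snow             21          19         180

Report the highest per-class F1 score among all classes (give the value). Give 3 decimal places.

0.805

Per-class F1 score (2·TP/(2·TP+FP+FN)):
  cloudy: TP=45, FP=40+21=61, FN=23+21=44 → 90/195 = 0.4615
  rain: TP=66, FP=23+19=42, FN=40+26=66 → 132/240 = 0.5500
  snow: TP=180, FP=21+26=47, FN=21+19=40 → 360/447 = 0.8054
Highest is class 'snow' with F1 score = 0.805.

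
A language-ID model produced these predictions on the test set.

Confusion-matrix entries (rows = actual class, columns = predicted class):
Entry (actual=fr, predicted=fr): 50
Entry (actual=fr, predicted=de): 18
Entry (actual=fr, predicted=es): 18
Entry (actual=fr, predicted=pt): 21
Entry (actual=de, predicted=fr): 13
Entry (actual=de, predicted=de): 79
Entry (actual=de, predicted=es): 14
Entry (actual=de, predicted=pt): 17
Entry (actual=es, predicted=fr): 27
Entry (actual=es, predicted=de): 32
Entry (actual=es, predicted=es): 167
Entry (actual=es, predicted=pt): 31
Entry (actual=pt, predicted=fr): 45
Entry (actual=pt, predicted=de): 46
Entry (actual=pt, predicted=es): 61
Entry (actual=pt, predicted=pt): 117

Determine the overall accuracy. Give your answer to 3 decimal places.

Accuracy = trace / total = (50+79+167+117=413) / 756 = 413/756 = 0.546

0.546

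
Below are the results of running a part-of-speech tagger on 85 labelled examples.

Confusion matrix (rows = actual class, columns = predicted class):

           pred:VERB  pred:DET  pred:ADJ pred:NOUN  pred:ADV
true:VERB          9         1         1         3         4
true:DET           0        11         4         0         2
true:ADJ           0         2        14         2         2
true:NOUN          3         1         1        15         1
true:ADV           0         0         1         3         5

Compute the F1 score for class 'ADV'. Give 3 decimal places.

F1 score = 2·TP/(2·TP+FP+FN).
ADV: TP=5, FP=4+2+2+1=9, FN=0+0+1+3=4 → 10/23 = 0.4348

0.435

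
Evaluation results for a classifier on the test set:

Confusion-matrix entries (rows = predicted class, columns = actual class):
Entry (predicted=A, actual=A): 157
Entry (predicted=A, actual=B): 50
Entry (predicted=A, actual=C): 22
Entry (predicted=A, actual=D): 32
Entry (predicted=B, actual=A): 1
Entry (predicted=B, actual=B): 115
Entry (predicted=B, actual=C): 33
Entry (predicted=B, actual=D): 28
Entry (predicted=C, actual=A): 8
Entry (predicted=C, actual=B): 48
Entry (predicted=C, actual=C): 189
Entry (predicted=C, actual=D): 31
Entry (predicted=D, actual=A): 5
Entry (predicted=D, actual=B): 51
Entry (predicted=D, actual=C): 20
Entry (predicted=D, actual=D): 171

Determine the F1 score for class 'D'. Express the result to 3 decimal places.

0.672

Treat 'D' as positive and all other classes as negative.
F1 score = 2·TP/(2·TP+FP+FN).
D: TP=171, FP=5+51+20=76, FN=32+28+31=91 → 342/509 = 0.6719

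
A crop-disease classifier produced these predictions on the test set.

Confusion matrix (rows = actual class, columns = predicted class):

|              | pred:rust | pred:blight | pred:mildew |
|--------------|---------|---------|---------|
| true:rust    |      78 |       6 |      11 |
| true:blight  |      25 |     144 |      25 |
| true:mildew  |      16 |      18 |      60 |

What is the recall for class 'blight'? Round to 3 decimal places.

0.742

One-vs-rest for 'blight': TP = diagonal; FP = other classes predicted 'blight'; FN = 'blight' predicted as other.
recall = TP/(TP+FN).
blight: TP=144, FN=25+25=50 → 144/194 = 0.7423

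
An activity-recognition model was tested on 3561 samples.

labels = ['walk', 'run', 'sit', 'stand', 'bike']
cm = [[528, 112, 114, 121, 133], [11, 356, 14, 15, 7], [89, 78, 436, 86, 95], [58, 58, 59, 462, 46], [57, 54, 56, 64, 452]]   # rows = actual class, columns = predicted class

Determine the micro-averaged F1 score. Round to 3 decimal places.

0.627

Micro-averaging pools counts across classes: ΣTP=2234, ΣFP=1327, ΣFN=1327.
Micro-F1 score = 2·TP/(2·TP+FP+FN) on pooled counts = 0.627 (equals overall accuracy in single-label multiclass).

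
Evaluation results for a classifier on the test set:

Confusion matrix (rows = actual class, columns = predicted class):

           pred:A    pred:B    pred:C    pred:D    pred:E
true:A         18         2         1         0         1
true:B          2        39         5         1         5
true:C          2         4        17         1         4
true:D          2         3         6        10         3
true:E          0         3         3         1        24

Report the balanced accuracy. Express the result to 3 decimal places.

Balanced accuracy = mean of per-class recall.
  A: recall = 18/22 = 0.8182
  B: recall = 39/52 = 0.7500
  C: recall = 17/28 = 0.6071
  D: recall = 10/24 = 0.4167
  E: recall = 24/31 = 0.7742
Mean = (0.8182 + 0.7500 + 0.6071 + 0.4167 + 0.7742) / 5 = 0.673

0.673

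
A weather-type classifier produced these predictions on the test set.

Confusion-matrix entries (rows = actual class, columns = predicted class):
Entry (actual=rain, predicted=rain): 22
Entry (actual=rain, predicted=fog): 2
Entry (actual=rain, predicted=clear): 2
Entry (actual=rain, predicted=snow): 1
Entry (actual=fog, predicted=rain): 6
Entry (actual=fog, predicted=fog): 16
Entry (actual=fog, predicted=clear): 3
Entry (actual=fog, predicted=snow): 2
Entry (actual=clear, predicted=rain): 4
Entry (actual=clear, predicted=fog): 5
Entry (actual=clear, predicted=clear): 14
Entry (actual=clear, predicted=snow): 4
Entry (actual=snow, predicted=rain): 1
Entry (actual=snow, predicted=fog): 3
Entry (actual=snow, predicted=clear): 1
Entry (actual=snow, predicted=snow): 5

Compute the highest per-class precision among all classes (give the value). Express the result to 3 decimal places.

0.700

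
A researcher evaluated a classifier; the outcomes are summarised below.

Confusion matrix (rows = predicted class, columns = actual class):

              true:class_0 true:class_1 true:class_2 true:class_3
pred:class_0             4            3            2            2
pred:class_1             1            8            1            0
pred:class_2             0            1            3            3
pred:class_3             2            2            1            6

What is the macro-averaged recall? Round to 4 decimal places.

Per-class recall (TP/(TP+FN)):
  class_0: TP=4, FN=1+0+2=3 → 4/7 = 0.57143
  class_1: TP=8, FN=3+1+2=6 → 8/14 = 0.57143
  class_2: TP=3, FN=2+1+1=4 → 3/7 = 0.42857
  class_3: TP=6, FN=2+0+3=5 → 6/11 = 0.54545
Macro-recall = mean = (0.57143 + 0.57143 + 0.42857 + 0.54545) / 4 = 0.5292

0.5292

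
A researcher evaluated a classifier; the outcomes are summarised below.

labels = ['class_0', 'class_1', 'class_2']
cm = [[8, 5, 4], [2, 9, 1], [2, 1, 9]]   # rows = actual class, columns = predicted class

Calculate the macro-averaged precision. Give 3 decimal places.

Per-class precision (TP/(TP+FP)):
  class_0: TP=8, FP=2+2=4 → 8/12 = 0.6667
  class_1: TP=9, FP=5+1=6 → 9/15 = 0.6000
  class_2: TP=9, FP=4+1=5 → 9/14 = 0.6429
Macro-precision = mean = (0.6667 + 0.6000 + 0.6429) / 3 = 0.637

0.637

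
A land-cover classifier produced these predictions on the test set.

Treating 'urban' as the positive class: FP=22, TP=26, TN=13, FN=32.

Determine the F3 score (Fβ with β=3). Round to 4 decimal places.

0.4561

Fβ = (1+β²)·TP / ((1+β²)·TP + β²·FN + FP), with β²=9
= 10·26 / (10·26 + 9·32 + 22) = 0.4561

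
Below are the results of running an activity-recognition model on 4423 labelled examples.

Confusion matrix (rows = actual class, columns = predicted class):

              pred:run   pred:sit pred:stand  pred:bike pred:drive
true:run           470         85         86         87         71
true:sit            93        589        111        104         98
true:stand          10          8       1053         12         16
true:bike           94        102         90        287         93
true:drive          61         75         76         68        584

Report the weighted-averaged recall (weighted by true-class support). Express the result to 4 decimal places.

Per-class recall (TP/(TP+FN)):
  run: TP=470, FN=85+86+87+71=329 → 470/799 = 0.58824
  sit: TP=589, FN=93+111+104+98=406 → 589/995 = 0.59196
  stand: TP=1053, FN=10+8+12+16=46 → 1053/1099 = 0.95814
  bike: TP=287, FN=94+102+90+93=379 → 287/666 = 0.43093
  drive: TP=584, FN=61+75+76+68=280 → 584/864 = 0.67593
Weighted-recall = Σ (supportᵢ/N)·recallᵢ with N=4423: (799/4423)·0.58824 + (995/4423)·0.59196 + (1099/4423)·0.95814 + (666/4423)·0.43093 + (864/4423)·0.67593 = 0.6744

0.6744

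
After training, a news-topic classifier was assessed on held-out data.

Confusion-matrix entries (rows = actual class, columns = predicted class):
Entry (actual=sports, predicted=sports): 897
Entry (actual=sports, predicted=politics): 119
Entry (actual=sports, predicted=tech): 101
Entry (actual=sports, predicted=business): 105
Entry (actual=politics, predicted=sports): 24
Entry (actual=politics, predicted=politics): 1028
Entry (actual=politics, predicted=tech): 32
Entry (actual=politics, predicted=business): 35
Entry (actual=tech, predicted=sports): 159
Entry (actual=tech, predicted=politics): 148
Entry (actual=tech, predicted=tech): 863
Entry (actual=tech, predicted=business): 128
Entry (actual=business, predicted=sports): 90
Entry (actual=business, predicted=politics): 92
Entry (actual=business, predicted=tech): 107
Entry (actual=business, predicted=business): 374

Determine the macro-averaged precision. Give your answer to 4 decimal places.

Per-class precision (TP/(TP+FP)):
  sports: TP=897, FP=24+159+90=273 → 897/1170 = 0.76667
  politics: TP=1028, FP=119+148+92=359 → 1028/1387 = 0.74117
  tech: TP=863, FP=101+32+107=240 → 863/1103 = 0.78241
  business: TP=374, FP=105+35+128=268 → 374/642 = 0.58255
Macro-precision = mean = (0.76667 + 0.74117 + 0.78241 + 0.58255) / 4 = 0.7182

0.7182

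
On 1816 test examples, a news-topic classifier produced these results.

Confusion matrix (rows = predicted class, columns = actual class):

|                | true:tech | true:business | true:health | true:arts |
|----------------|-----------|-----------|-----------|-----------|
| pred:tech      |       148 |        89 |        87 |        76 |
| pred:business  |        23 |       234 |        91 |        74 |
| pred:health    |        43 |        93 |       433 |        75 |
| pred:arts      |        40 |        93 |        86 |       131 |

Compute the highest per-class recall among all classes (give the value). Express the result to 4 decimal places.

Per-class recall (TP/(TP+FN)):
  tech: TP=148, FN=23+43+40=106 → 148/254 = 0.58268
  business: TP=234, FN=89+93+93=275 → 234/509 = 0.45972
  health: TP=433, FN=87+91+86=264 → 433/697 = 0.62123
  arts: TP=131, FN=76+74+75=225 → 131/356 = 0.36798
Highest is class 'health' with recall = 0.6212.

0.6212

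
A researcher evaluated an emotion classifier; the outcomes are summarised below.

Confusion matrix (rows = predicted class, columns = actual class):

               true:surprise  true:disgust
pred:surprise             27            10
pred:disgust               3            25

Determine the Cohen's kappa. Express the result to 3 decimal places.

Observed agreement pₒ = trace/N = 52/65 = 0.8000
Expected agreement pₑ = Σ (rowᵢ·colᵢ)/N² = (30·37 + 35·28)/65² = 0.4947
κ = (pₒ − pₑ)/(1 − pₑ) = (0.8000 − 0.4947)/(1 − 0.4947) = 0.604

0.604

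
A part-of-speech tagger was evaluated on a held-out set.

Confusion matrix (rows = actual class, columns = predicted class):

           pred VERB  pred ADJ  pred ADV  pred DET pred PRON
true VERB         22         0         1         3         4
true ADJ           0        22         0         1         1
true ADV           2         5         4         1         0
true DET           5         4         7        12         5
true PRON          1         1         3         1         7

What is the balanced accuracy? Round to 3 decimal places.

Balanced accuracy = mean of per-class recall.
  VERB: recall = 22/30 = 0.7333
  ADJ: recall = 22/24 = 0.9167
  ADV: recall = 4/12 = 0.3333
  DET: recall = 12/33 = 0.3636
  PRON: recall = 7/13 = 0.5385
Mean = (0.7333 + 0.9167 + 0.3333 + 0.3636 + 0.5385) / 5 = 0.577

0.577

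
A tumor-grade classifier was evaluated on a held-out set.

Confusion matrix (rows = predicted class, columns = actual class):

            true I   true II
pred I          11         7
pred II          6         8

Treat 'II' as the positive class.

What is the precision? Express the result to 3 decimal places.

Precision = TP/(TP+FP) = 8/(8+6) = 8/14 = 0.571

0.571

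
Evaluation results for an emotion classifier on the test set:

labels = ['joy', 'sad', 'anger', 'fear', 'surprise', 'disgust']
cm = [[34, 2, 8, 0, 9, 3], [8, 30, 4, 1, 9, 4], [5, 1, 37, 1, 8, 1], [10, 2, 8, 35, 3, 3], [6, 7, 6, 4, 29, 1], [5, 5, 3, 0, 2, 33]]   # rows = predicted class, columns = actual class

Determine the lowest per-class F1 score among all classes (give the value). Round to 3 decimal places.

Per-class F1 score (2·TP/(2·TP+FP+FN)):
  joy: TP=34, FP=2+8+0+9+3=22, FN=8+5+10+6+5=34 → 68/124 = 0.5484
  sad: TP=30, FP=8+4+1+9+4=26, FN=2+1+2+7+5=17 → 60/103 = 0.5825
  anger: TP=37, FP=5+1+1+8+1=16, FN=8+4+8+6+3=29 → 74/119 = 0.6218
  fear: TP=35, FP=10+2+8+3+3=26, FN=0+1+1+4+0=6 → 70/102 = 0.6863
  surprise: TP=29, FP=6+7+6+4+1=24, FN=9+9+8+3+2=31 → 58/113 = 0.5133
  disgust: TP=33, FP=5+5+3+0+2=15, FN=3+4+1+3+1=12 → 66/93 = 0.7097
Lowest is class 'surprise' with F1 score = 0.513.

0.513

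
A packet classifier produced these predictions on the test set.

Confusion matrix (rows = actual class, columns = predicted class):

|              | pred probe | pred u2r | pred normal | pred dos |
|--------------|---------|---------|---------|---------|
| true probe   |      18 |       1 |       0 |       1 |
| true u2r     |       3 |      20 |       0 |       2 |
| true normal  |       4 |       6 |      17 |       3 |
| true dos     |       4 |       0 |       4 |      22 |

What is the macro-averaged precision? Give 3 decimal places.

Per-class precision (TP/(TP+FP)):
  probe: TP=18, FP=3+4+4=11 → 18/29 = 0.6207
  u2r: TP=20, FP=1+6+0=7 → 20/27 = 0.7407
  normal: TP=17, FP=0+0+4=4 → 17/21 = 0.8095
  dos: TP=22, FP=1+2+3=6 → 22/28 = 0.7857
Macro-precision = mean = (0.6207 + 0.7407 + 0.8095 + 0.7857) / 4 = 0.739

0.739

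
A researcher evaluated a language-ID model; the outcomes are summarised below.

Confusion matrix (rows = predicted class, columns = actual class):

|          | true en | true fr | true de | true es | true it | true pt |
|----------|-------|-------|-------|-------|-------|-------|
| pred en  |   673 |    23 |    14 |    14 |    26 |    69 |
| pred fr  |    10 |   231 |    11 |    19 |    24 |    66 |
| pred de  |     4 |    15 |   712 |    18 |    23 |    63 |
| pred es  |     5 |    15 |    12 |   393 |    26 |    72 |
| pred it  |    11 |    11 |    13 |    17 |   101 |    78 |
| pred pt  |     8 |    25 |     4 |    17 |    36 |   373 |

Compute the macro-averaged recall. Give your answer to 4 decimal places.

Per-class recall (TP/(TP+FN)):
  en: TP=673, FN=10+4+5+11+8=38 → 673/711 = 0.94655
  fr: TP=231, FN=23+15+15+11+25=89 → 231/320 = 0.72188
  de: TP=712, FN=14+11+12+13+4=54 → 712/766 = 0.92950
  es: TP=393, FN=14+19+18+17+17=85 → 393/478 = 0.82218
  it: TP=101, FN=26+24+23+26+36=135 → 101/236 = 0.42797
  pt: TP=373, FN=69+66+63+72+78=348 → 373/721 = 0.51734
Macro-recall = mean = (0.94655 + 0.72188 + 0.92950 + 0.82218 + 0.42797 + 0.51734) / 6 = 0.7276

0.7276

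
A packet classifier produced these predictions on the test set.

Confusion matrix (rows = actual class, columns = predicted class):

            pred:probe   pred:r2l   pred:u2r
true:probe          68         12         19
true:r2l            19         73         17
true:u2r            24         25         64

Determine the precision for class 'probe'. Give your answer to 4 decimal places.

0.6126

precision = TP/(TP+FP).
probe: TP=68, FP=19+24=43 → 68/111 = 0.61261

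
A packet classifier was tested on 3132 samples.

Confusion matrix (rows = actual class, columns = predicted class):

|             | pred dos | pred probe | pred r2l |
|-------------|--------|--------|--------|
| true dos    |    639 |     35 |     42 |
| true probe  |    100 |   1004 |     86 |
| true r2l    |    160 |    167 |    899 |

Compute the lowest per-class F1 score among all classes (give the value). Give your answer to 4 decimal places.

Per-class F1 score (2·TP/(2·TP+FP+FN)):
  dos: TP=639, FP=100+160=260, FN=35+42=77 → 1278/1615 = 0.79133
  probe: TP=1004, FP=35+167=202, FN=100+86=186 → 2008/2396 = 0.83806
  r2l: TP=899, FP=42+86=128, FN=160+167=327 → 1798/2253 = 0.79805
Lowest is class 'dos' with F1 score = 0.7913.

0.7913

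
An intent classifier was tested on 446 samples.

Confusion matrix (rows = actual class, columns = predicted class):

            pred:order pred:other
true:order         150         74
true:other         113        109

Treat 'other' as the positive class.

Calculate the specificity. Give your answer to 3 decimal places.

Specificity = TN/(TN+FP) = 150/(150+74) = 0.670

0.670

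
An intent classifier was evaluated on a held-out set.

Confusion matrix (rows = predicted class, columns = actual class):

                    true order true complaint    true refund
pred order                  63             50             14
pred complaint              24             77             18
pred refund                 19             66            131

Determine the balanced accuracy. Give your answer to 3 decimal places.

0.599

Balanced accuracy = mean of per-class recall.
  order: recall = 63/106 = 0.5943
  complaint: recall = 77/193 = 0.3990
  refund: recall = 131/163 = 0.8037
Mean = (0.5943 + 0.3990 + 0.8037) / 3 = 0.599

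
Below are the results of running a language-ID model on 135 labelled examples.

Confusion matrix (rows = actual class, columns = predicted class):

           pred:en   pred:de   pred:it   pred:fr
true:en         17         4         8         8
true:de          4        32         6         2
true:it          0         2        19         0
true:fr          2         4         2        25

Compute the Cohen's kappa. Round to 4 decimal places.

0.5842

Observed agreement pₒ = trace/N = 93/135 = 0.68889
Expected agreement pₑ = Σ (rowᵢ·colᵢ)/N² = (37·23 + 44·42 + 21·35 + 33·35)/135² = 0.25180
κ = (pₒ − pₑ)/(1 − pₑ) = (0.68889 − 0.25180)/(1 − 0.25180) = 0.5842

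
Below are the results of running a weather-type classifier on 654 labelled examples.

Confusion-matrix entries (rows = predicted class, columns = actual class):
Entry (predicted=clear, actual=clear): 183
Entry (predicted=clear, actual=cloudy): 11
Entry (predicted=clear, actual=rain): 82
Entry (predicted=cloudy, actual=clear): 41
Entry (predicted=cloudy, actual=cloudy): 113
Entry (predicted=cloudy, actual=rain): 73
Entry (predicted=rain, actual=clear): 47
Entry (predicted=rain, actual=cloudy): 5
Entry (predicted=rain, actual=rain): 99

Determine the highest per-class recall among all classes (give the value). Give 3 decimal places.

0.876

Per-class recall (TP/(TP+FN)):
  clear: TP=183, FN=41+47=88 → 183/271 = 0.6753
  cloudy: TP=113, FN=11+5=16 → 113/129 = 0.8760
  rain: TP=99, FN=82+73=155 → 99/254 = 0.3898
Highest is class 'cloudy' with recall = 0.876.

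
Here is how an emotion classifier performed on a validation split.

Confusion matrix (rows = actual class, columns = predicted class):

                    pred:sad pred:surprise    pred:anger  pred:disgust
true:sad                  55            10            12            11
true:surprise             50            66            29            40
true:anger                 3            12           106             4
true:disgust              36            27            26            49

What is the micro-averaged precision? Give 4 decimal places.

Micro-averaging pools counts across classes: ΣTP=276, ΣFP=260, ΣFN=260.
Micro-precision = TP/(TP+FP) on pooled counts = 0.5149 (equals overall accuracy in single-label multiclass).

0.5149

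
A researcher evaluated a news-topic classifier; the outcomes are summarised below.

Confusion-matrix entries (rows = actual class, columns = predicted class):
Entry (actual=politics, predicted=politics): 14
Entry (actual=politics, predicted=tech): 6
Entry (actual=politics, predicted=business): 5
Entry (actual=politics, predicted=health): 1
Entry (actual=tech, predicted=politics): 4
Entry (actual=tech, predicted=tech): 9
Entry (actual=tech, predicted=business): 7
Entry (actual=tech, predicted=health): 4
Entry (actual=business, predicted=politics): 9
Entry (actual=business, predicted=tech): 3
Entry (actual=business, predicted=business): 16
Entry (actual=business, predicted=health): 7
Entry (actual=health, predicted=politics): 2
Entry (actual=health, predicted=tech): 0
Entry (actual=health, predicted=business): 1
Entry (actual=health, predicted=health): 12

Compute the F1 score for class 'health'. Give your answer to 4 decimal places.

0.6154

Treat 'health' as positive and all other classes as negative.
F1 score = 2·TP/(2·TP+FP+FN).
health: TP=12, FP=1+4+7=12, FN=2+0+1=3 → 24/39 = 0.61538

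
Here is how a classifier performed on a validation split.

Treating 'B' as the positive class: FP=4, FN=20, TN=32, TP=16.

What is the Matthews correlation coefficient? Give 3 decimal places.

0.372

MCC = (TP·TN − FP·FN) / √((TP+FP)(TP+FN)(TN+FP)(TN+FN))
Numerator = 16·32 − 4·20 = 432
Denominator = √(20·36·36·52) = √1347840 = 1160.9651
MCC = 432 / 1160.9651 = 0.372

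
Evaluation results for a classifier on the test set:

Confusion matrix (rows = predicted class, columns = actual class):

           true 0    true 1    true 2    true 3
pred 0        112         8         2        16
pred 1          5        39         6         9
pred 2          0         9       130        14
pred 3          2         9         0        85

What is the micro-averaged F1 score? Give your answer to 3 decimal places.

0.821

Micro-averaging pools counts across classes: ΣTP=366, ΣFP=80, ΣFN=80.
Micro-F1 score = 2·TP/(2·TP+FP+FN) on pooled counts = 0.821 (equals overall accuracy in single-label multiclass).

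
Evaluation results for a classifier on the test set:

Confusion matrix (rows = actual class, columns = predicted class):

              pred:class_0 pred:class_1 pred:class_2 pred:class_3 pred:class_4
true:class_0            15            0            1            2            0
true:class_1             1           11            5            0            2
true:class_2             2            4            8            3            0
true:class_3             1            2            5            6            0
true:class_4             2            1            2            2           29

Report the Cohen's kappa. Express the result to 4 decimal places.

Observed agreement pₒ = trace/N = 69/104 = 0.66346
Expected agreement pₑ = Σ (rowᵢ·colᵢ)/N² = (18·21 + 19·18 + 17·21 + 14·13 + 36·31)/104² = 0.21958
κ = (pₒ − pₑ)/(1 − pₑ) = (0.66346 − 0.21958)/(1 − 0.21958) = 0.5688

0.5688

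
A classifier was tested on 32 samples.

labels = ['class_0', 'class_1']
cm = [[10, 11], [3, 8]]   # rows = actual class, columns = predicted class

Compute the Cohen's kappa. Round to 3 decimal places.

Observed agreement pₒ = trace/N = 18/32 = 0.5625
Expected agreement pₑ = Σ (rowᵢ·colᵢ)/N² = (21·13 + 11·19)/32² = 0.4707
κ = (pₒ − pₑ)/(1 − pₑ) = (0.5625 − 0.4707)/(1 − 0.4707) = 0.173

0.173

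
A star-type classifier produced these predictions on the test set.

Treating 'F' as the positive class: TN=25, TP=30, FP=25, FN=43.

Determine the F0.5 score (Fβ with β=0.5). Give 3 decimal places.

0.512

Fβ = (1+β²)·TP / ((1+β²)·TP + β²·FN + FP), with β²=1/4
= 1.25·30 / (1.25·30 + 0.25·43 + 25) = 0.512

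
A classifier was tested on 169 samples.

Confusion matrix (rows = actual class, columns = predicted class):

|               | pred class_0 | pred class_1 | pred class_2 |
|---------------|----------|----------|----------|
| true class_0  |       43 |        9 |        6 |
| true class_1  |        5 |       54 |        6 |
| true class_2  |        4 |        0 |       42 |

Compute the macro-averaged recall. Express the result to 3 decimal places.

0.828

Per-class recall (TP/(TP+FN)):
  class_0: TP=43, FN=9+6=15 → 43/58 = 0.7414
  class_1: TP=54, FN=5+6=11 → 54/65 = 0.8308
  class_2: TP=42, FN=4+0=4 → 42/46 = 0.9130
Macro-recall = mean = (0.7414 + 0.8308 + 0.9130) / 3 = 0.828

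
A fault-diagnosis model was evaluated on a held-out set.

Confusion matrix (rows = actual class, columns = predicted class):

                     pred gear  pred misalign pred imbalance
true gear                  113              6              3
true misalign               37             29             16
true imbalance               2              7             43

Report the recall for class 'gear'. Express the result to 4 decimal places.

Treat 'gear' as positive and all other classes as negative.
recall = TP/(TP+FN).
gear: TP=113, FN=6+3=9 → 113/122 = 0.92623

0.9262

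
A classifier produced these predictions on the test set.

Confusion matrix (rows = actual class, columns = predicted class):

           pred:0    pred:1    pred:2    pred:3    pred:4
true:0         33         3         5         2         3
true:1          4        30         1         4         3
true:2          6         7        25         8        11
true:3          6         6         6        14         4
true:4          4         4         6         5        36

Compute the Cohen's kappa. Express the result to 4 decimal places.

Observed agreement pₒ = trace/N = 138/236 = 0.58475
Expected agreement pₑ = Σ (rowᵢ·colᵢ)/N² = (46·53 + 42·50 + 57·43 + 36·33 + 55·57)/236² = 0.20310
κ = (pₒ − pₑ)/(1 − pₑ) = (0.58475 − 0.20310)/(1 − 0.20310) = 0.4789

0.4789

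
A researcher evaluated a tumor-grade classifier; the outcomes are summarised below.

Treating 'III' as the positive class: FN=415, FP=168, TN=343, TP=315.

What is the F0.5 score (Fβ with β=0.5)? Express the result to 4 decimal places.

Fβ = (1+β²)·TP / ((1+β²)·TP + β²·FN + FP), with β²=1/4
= 1.25·315 / (1.25·315 + 0.25·415 + 168) = 0.5917

0.5917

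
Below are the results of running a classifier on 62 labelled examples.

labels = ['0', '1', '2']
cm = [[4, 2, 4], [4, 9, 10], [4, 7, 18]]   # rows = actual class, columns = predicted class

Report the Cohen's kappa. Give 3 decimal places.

0.193

Observed agreement pₒ = trace/N = 31/62 = 0.5000
Expected agreement pₑ = Σ (rowᵢ·colᵢ)/N² = (10·12 + 23·18 + 29·32)/62² = 0.3803
κ = (pₒ − pₑ)/(1 − pₑ) = (0.5000 − 0.3803)/(1 − 0.3803) = 0.193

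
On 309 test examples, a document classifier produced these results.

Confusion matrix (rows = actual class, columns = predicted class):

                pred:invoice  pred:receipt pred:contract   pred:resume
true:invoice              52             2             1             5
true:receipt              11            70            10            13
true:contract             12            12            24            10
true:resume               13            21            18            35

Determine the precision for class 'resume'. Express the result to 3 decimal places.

0.556

One-vs-rest for 'resume': TP = diagonal; FP = other classes predicted 'resume'; FN = 'resume' predicted as other.
precision = TP/(TP+FP).
resume: TP=35, FP=5+13+10=28 → 35/63 = 0.5556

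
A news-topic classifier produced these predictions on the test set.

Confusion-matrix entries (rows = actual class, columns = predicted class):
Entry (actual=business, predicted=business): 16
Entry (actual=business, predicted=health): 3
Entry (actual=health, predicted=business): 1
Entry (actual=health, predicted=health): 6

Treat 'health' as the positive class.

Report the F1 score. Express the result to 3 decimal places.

0.750

Precision = TP/(TP+FP) = 6/9 = 0.6667
Recall = TP/(TP+FN) = 6/7 = 0.8571
F1 = 2·TP/(2·TP+FP+FN) = 12/16 = 0.750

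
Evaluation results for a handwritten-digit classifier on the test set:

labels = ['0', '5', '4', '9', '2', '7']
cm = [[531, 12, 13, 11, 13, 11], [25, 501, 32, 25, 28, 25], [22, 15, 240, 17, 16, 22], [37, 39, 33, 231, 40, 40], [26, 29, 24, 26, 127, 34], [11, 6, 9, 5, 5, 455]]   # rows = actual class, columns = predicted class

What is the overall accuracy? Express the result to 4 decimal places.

Accuracy = trace / total = (531+501+240+231+127+455=2085) / 2736 = 2085/2736 = 0.7621

0.7621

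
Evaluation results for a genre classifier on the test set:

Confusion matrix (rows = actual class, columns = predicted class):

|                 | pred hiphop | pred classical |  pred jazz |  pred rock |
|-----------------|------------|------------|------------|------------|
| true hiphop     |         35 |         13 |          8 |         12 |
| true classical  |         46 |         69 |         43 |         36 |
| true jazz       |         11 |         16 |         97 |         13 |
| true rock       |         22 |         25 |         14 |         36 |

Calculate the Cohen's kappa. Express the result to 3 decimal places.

Observed agreement pₒ = trace/N = 237/496 = 0.4778
Expected agreement pₑ = Σ (rowᵢ·colᵢ)/N² = (68·114 + 194·123 + 137·162 + 97·97)/496² = 0.2570
κ = (pₒ − pₑ)/(1 − pₑ) = (0.4778 − 0.2570)/(1 − 0.2570) = 0.297

0.297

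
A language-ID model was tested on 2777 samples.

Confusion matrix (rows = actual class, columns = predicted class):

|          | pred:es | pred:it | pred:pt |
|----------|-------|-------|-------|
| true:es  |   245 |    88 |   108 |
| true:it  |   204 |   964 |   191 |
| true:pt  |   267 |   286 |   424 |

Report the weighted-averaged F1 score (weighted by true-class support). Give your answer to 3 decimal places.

0.593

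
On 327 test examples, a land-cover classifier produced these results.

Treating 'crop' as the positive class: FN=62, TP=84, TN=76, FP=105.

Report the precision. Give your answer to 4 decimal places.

Precision = TP/(TP+FP) = 84/(84+105) = 84/189 = 0.4444

0.4444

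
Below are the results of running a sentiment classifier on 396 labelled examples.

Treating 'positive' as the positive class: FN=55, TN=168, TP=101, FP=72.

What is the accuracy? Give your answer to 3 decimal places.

0.679

Accuracy = (TP+TN)/N = (101+168)/396 = 0.679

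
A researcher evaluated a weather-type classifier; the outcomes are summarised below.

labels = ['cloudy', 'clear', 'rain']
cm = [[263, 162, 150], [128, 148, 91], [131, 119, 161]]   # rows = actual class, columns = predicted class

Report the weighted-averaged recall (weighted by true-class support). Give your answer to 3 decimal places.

0.423

Per-class recall (TP/(TP+FN)):
  cloudy: TP=263, FN=162+150=312 → 263/575 = 0.4574
  clear: TP=148, FN=128+91=219 → 148/367 = 0.4033
  rain: TP=161, FN=131+119=250 → 161/411 = 0.3917
Weighted-recall = Σ (supportᵢ/N)·recallᵢ with N=1353: (575/1353)·0.4574 + (367/1353)·0.4033 + (411/1353)·0.3917 = 0.423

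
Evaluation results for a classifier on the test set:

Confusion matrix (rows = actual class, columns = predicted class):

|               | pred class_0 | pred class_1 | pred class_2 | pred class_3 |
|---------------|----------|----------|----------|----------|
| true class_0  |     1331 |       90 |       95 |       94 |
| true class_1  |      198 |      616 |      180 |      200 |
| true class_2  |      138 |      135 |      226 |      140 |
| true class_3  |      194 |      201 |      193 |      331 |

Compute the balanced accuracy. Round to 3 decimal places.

Balanced accuracy = mean of per-class recall.
  class_0: recall = 1331/1610 = 0.8267
  class_1: recall = 616/1194 = 0.5159
  class_2: recall = 226/639 = 0.3537
  class_3: recall = 331/919 = 0.3602
Mean = (0.8267 + 0.5159 + 0.3537 + 0.3602) / 4 = 0.514

0.514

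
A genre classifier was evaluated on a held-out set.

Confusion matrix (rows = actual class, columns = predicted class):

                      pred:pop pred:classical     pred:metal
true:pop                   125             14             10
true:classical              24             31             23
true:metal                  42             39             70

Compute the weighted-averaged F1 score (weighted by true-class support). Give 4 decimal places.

0.5890

Per-class F1 score (2·TP/(2·TP+FP+FN)):
  pop: TP=125, FP=24+42=66, FN=14+10=24 → 250/340 = 0.73529
  classical: TP=31, FP=14+39=53, FN=24+23=47 → 62/162 = 0.38272
  metal: TP=70, FP=10+23=33, FN=42+39=81 → 140/254 = 0.55118
Weighted-F1 score = Σ (supportᵢ/N)·F1 scoreᵢ with N=378: (149/378)·0.73529 + (78/378)·0.38272 + (151/378)·0.55118 = 0.5890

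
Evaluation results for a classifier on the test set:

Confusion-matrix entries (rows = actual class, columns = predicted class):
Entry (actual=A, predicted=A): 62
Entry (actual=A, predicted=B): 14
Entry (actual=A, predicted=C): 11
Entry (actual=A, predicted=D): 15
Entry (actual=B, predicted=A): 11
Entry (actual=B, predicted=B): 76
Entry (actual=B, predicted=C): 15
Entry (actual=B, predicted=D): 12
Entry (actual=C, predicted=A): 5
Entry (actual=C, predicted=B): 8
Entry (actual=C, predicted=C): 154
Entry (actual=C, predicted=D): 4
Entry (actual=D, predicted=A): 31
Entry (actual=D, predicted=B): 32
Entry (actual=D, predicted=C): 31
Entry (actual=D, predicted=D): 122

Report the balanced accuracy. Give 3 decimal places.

Balanced accuracy = mean of per-class recall.
  A: recall = 62/102 = 0.6078
  B: recall = 76/114 = 0.6667
  C: recall = 154/171 = 0.9006
  D: recall = 122/216 = 0.5648
Mean = (0.6078 + 0.6667 + 0.9006 + 0.5648) / 4 = 0.685

0.685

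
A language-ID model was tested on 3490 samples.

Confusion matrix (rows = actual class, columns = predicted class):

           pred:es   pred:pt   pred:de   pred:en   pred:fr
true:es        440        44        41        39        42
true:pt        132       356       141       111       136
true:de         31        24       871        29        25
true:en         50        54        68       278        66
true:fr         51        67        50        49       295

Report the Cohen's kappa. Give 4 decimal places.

Observed agreement pₒ = trace/N = 2240/3490 = 0.64183
Expected agreement pₑ = Σ (rowᵢ·colᵢ)/N² = (606·704 + 876·545 + 980·1171 + 516·506 + 512·564)/3490² = 0.21359
κ = (pₒ − pₑ)/(1 − pₑ) = (0.64183 − 0.21359)/(1 − 0.21359) = 0.5446

0.5446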